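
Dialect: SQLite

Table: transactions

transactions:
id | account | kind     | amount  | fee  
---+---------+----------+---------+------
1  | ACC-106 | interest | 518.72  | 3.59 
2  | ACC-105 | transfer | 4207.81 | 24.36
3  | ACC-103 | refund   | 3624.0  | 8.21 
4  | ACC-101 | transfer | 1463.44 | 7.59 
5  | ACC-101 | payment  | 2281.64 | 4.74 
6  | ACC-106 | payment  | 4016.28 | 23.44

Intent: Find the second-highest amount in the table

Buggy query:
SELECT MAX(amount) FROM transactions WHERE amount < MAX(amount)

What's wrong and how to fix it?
Bug: MAX(amount) on the right of the comparison is an aggregate-in-WHERE error

Fix: Put the inner MAX in a scalar subquery

Corrected query:
SELECT MAX(amount) FROM transactions WHERE amount < (SELECT MAX(amount) FROM transactions)

Result:
MAX(amount)
-----------
4016.28    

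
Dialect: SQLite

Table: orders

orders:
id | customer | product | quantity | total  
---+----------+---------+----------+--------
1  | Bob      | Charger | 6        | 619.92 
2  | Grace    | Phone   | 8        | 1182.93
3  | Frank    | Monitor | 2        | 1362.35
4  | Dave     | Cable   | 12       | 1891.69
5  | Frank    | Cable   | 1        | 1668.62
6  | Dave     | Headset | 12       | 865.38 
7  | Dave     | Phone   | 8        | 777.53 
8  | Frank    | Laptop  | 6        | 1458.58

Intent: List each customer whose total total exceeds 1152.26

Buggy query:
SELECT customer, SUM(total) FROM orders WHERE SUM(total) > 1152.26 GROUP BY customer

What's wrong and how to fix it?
Bug: SUM(total) is an aggregate, but WHERE filters rows before aggregation

Fix: Move the aggregate condition to a HAVING clause

Corrected query:
SELECT customer, SUM(total) FROM orders GROUP BY customer HAVING SUM(total) > 1152.26

Result:
customer | SUM(total)
---------+-----------
Dave     | 3534.6    
Frank    | 4489.55   
Grace    | 1182.93   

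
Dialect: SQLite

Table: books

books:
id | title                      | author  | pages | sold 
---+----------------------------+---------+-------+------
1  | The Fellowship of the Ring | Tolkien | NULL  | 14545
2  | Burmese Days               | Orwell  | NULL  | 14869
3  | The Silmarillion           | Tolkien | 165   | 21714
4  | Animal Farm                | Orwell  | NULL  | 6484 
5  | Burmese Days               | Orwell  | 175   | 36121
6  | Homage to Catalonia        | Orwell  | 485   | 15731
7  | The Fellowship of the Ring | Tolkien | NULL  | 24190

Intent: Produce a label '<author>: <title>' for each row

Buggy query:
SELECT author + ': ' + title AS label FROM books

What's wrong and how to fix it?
Bug: SQLite uses || for string concatenation; + coerces text to numbers (yielding 0)

Fix: Replace + with || to concatenate text

Corrected query:
SELECT author || ': ' || title AS label FROM books

Result:
label                              
-----------------------------------
Tolkien: The Fellowship of the Ring
Orwell: Burmese Days               
Tolkien: The Silmarillion          
Orwell: Animal Farm                
Orwell: Burmese Days               
Orwell: Homage to Catalonia        
Tolkien: The Fellowship of the Ring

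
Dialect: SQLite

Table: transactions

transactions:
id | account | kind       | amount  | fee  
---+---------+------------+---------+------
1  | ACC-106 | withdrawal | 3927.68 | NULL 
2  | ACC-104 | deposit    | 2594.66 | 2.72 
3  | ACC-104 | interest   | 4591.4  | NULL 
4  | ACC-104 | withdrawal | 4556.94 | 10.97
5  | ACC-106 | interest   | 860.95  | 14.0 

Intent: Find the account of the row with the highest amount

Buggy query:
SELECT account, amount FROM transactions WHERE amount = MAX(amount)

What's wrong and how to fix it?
Bug: WHERE is evaluated per row; an aggregate over the whole table isn't defined there

Fix: Wrap MAX in a scalar subquery so WHERE compares against a single value

Corrected query:
SELECT account, amount FROM transactions WHERE amount = (SELECT MAX(amount) FROM transactions)

Result:
account | amount
--------+-------
ACC-104 | 4591.4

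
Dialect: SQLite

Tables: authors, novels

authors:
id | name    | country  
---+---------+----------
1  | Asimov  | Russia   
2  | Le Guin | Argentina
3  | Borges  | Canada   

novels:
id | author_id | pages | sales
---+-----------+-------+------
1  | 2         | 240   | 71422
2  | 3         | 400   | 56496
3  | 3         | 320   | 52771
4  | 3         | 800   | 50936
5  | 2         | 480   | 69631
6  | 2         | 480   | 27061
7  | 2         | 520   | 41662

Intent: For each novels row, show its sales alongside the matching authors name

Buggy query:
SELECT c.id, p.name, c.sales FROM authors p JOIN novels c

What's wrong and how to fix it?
Bug: JOIN with no ON clause produces a cartesian product; every novels row pairs with every authors row

Fix: Specify the join condition linking the foreign key to the parent id

Corrected query:
SELECT c.id, p.name, c.sales FROM authors p JOIN novels c ON c.author_id = p.id

Result:
id | name    | sales
---+---------+------
1  | Le Guin | 71422
2  | Borges  | 56496
3  | Borges  | 52771
4  | Borges  | 50936
5  | Le Guin | 69631
6  | Le Guin | 27061
7  | Le Guin | 41662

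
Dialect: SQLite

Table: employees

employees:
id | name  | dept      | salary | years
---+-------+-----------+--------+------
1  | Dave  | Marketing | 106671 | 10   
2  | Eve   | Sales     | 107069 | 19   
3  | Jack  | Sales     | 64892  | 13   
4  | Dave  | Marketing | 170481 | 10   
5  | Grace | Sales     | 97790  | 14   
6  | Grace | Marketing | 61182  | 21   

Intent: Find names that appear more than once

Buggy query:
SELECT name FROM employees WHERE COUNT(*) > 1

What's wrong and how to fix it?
Bug: WHERE can't reference COUNT(*); aggregates are computed after WHERE

Fix: GROUP BY name, then filter groups with HAVING COUNT(*) > 1

Corrected query:
SELECT name FROM employees GROUP BY name HAVING COUNT(*) > 1

Result:
name 
-----
Dave 
Grace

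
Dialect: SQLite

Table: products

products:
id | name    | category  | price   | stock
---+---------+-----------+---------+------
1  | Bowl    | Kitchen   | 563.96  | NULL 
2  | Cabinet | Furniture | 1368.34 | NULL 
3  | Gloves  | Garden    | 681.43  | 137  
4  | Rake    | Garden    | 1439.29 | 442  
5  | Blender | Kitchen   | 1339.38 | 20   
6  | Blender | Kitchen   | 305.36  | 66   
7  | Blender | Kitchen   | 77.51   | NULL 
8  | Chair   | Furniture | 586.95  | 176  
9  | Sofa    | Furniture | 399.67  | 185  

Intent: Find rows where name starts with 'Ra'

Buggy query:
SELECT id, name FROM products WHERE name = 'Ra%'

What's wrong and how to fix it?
Bug: '=' compares the literal string including the % character; pattern matching needs LIKE

Fix: Replace '=' with LIKE so 'Ra%' is treated as a pattern

Corrected query:
SELECT id, name FROM products WHERE name LIKE 'Ra%'

Result:
id | name
---+-----
4  | Rake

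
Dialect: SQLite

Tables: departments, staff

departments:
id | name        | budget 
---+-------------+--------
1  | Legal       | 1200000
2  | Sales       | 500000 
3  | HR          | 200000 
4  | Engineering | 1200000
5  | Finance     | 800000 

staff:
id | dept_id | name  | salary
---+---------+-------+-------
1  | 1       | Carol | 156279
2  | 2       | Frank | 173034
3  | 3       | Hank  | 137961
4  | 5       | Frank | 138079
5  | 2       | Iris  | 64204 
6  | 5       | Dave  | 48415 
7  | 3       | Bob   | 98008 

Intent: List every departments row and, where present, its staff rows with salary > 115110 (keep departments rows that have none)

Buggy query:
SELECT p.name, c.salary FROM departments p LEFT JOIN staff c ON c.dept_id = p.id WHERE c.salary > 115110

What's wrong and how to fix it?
Bug: Filtering c.salary in WHERE discards the NULL rows produced by LEFT JOIN, turning it into an inner join

Fix: Put 'c.salary > 115110' in the JOIN's ON clause instead of WHERE

Corrected query:
SELECT p.name, c.salary FROM departments p LEFT JOIN staff c ON c.dept_id = p.id AND c.salary > 115110

Result:
name        | salary
------------+-------
Legal       | 156279
Sales       | 173034
HR          | 137961
Engineering | NULL  
Finance     | 138079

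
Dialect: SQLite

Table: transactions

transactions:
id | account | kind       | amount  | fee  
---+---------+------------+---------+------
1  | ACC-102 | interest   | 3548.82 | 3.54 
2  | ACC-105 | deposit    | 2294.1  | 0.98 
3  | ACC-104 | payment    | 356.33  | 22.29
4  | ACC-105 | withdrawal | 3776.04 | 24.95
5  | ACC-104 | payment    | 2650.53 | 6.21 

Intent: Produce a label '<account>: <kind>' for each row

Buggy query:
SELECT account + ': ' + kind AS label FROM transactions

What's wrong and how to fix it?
Bug: SQLite uses || for string concatenation; + coerces text to numbers (yielding 0)

Fix: Replace + with || to concatenate text

Corrected query:
SELECT account || ': ' || kind AS label FROM transactions

Result:
label              
-------------------
ACC-102: interest  
ACC-105: deposit   
ACC-104: payment   
ACC-105: withdrawal
ACC-104: payment   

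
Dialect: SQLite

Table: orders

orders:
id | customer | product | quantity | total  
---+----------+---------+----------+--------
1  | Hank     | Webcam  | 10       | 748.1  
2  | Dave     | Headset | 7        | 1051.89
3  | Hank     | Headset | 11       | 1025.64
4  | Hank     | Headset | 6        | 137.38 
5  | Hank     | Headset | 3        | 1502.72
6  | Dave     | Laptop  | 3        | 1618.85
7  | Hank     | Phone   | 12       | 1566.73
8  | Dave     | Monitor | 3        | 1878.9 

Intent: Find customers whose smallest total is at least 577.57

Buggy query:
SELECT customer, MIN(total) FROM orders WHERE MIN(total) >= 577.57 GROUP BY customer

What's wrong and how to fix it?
Bug: MIN() in WHERE is a misuse of aggregate

Fix: Use HAVING for the per-group MIN condition

Corrected query:
SELECT customer, MIN(total) FROM orders GROUP BY customer HAVING MIN(total) >= 577.57

Result:
customer | MIN(total)
---------+-----------
Dave     | 1051.89   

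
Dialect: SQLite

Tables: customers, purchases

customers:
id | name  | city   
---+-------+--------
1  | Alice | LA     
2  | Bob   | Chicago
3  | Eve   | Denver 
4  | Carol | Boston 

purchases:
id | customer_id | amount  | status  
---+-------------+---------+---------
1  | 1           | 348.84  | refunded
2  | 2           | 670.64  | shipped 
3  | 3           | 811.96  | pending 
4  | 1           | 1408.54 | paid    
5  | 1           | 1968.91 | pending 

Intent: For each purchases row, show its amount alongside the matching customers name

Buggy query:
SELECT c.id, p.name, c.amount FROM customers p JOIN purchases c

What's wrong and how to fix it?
Bug: JOIN with no ON clause produces a cartesian product; every purchases row pairs with every customers row

Fix: Add ON c.customer_id = p.id to the JOIN

Corrected query:
SELECT c.id, p.name, c.amount FROM customers p JOIN purchases c ON c.customer_id = p.id

Result:
id | name  | amount 
---+-------+--------
1  | Alice | 348.84 
2  | Bob   | 670.64 
3  | Eve   | 811.96 
4  | Alice | 1408.54
5  | Alice | 1968.91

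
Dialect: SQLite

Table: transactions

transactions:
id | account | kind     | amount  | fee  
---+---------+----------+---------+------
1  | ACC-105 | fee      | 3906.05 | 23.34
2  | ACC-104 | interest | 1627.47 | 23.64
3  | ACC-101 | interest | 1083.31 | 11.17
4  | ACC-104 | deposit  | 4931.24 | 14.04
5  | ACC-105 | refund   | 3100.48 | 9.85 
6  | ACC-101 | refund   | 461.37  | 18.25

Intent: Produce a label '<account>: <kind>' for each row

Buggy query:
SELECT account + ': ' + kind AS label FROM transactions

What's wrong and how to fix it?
Bug: '+' is numeric addition; on text columns SQLite converts them to 0 instead of concatenating

Fix: Replace + with || to concatenate text

Corrected query:
SELECT account || ': ' || kind AS label FROM transactions

Result:
label            
-----------------
ACC-105: fee     
ACC-104: interest
ACC-101: interest
ACC-104: deposit 
ACC-105: refund  
ACC-101: refund  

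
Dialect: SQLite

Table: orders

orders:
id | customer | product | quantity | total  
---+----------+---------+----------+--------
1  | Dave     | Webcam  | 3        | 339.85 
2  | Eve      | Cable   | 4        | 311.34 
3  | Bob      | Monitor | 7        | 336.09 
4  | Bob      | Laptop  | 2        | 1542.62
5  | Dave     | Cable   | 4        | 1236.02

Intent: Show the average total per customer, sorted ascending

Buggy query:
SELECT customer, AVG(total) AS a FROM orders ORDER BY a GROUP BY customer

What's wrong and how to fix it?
Bug: ORDER BY appears before GROUP BY; SQL clause order requires GROUP BY first

Fix: Move ORDER BY to the end, after GROUP BY

Corrected query:
SELECT customer, AVG(total) AS a FROM orders GROUP BY customer ORDER BY a

Result:
customer | a      
---------+--------
Eve      | 311.34 
Dave     | 787.935
Bob      | 939.355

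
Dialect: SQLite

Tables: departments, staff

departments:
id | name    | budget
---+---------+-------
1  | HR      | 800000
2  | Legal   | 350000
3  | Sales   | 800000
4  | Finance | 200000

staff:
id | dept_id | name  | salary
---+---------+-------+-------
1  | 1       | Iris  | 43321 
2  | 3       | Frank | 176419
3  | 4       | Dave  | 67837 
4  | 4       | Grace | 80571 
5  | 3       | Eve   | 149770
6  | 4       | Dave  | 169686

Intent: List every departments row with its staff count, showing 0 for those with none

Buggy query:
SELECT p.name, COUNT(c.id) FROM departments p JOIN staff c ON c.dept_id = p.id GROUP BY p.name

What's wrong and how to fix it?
Bug: INNER JOIN drops departments rows that have no matching staff rows

Fix: Use LEFT JOIN so parents without children still appear (COUNT(c.id) gives 0)

Corrected query:
SELECT p.name, COUNT(c.id) FROM departments p LEFT JOIN staff c ON c.dept_id = p.id GROUP BY p.name

Result:
name    | COUNT(c.id)
--------+------------
Finance | 3          
HR      | 1          
Legal   | 0          
Sales   | 2          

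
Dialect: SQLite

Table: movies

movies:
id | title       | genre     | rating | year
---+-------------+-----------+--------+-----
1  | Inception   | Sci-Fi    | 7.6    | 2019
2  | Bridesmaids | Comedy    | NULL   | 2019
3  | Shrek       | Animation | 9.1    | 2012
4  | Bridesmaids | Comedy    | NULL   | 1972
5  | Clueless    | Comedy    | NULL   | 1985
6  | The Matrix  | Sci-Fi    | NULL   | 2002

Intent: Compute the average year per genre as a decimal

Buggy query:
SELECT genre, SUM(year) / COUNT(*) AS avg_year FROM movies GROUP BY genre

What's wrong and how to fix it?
Bug: SUM(year) and COUNT(*) are both integers; the division truncates the fractional part

Fix: Cast one side to REAL so the division keeps the fractional part

Corrected query:
SELECT genre, SUM(year) * 1.0 / COUNT(*) AS avg_year FROM movies GROUP BY genre

Result:
genre     | avg_year
----------+---------
Animation | 2012    
Comedy    | 1992    
Sci-Fi    | 2010.5  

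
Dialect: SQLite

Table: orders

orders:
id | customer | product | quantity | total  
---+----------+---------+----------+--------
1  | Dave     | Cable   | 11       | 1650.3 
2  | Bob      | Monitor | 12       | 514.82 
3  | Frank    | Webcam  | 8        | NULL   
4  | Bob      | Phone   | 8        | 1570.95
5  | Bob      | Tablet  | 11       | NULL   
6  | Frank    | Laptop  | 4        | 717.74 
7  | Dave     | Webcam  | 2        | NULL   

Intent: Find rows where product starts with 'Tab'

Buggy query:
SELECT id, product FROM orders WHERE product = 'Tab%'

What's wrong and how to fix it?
Bug: '=' compares the literal string including the % character; pattern matching needs LIKE

Fix: Use LIKE for wildcard pattern matching

Corrected query:
SELECT id, product FROM orders WHERE product LIKE 'Tab%'

Result:
id | product
---+--------
5  | Tablet 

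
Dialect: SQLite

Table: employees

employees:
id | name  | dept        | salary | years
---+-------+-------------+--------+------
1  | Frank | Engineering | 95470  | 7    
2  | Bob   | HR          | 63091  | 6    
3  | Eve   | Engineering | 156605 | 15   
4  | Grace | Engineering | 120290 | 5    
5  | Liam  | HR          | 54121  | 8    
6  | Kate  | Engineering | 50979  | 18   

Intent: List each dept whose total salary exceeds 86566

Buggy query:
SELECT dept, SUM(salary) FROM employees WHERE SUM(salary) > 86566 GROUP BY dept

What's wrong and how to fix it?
Bug: WHERE runs before GROUP BY, so aggregates aren't available there

Fix: Use HAVING (which filters groups after aggregation) instead of WHERE

Corrected query:
SELECT dept, SUM(salary) FROM employees GROUP BY dept HAVING SUM(salary) > 86566

Result:
dept        | SUM(salary)
------------+------------
Engineering | 423344     
HR          | 117212     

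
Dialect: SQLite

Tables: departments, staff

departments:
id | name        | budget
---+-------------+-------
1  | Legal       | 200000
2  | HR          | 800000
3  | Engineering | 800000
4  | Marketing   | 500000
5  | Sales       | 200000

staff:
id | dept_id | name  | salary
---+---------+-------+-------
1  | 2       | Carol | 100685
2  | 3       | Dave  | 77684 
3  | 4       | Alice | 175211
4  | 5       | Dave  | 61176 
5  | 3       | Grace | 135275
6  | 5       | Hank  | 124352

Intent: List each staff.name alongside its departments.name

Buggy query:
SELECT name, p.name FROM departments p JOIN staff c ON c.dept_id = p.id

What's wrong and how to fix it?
Bug: 'name' exists in both joined tables, so the database can't tell which one is meant

Fix: Prefix ambiguous columns with the table alias

Corrected query:
SELECT c.name, p.name FROM departments p JOIN staff c ON c.dept_id = p.id

Result:
name  | name       
------+------------
Carol | HR         
Dave  | Engineering
Alice | Marketing  
Dave  | Sales      
Grace | Engineering
Hank  | Sales      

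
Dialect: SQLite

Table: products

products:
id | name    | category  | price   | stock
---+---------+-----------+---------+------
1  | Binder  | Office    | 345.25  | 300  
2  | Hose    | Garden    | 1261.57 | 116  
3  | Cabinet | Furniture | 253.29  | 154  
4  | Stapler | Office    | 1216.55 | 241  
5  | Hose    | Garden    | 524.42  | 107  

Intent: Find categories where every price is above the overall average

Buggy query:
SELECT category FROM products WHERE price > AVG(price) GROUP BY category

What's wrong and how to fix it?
Bug: WHERE evaluates per row before aggregation, so AVG() is unavailable

Fix: Use a subquery for AVG and a HAVING MIN(...) filter so the condition holds for every row in the group

Corrected query:
SELECT category FROM products GROUP BY category HAVING MIN(price) > (SELECT AVG(price) FROM products)

Result:
(no rows)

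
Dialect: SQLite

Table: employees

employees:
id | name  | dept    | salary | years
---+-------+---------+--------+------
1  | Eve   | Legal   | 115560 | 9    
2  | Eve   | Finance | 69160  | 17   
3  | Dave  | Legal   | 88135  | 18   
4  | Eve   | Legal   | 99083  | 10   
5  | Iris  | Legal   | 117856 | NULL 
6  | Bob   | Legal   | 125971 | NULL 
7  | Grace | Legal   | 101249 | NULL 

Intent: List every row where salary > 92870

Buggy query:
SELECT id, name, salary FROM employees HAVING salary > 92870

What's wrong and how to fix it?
Bug: HAVING filters the output of aggregation, but this query has no GROUP BY and no aggregate functions, so SQLite rejects it (HAVING clause on a non-aggregate query); the condition here is per row

Fix: Replace HAVING with WHERE since the condition applies to individual rows

Corrected query:
SELECT id, name, salary FROM employees WHERE salary > 92870

Result:
id | name  | salary
---+-------+-------
1  | Eve   | 115560
4  | Eve   | 99083 
5  | Iris  | 117856
6  | Bob   | 125971
7  | Grace | 101249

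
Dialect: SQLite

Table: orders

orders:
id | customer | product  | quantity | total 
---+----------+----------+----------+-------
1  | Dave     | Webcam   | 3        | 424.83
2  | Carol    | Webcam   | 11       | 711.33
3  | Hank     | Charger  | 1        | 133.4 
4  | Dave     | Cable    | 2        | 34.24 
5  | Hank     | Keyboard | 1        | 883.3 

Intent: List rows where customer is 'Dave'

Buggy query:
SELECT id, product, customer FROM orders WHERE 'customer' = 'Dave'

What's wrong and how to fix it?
Bug: Single quotes denote string literals in SQL; the column name is being compared as a constant string

Fix: Reference the column as customer without single quotes

Corrected query:
SELECT id, product, customer FROM orders WHERE customer = 'Dave'

Result:
id | product | customer
---+---------+---------
1  | Webcam  | Dave    
4  | Cable   | Dave    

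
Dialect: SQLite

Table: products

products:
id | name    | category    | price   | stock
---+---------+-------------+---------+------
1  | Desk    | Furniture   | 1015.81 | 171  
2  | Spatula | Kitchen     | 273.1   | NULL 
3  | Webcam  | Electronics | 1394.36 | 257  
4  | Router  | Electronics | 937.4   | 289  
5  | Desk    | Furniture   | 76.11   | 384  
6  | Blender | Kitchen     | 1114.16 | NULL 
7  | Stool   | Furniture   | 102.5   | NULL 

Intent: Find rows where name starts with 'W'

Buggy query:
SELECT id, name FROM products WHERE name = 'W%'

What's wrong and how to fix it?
Bug: '=' compares the literal string including the % character; pattern matching needs LIKE

Fix: Use LIKE for wildcard pattern matching

Corrected query:
SELECT id, name FROM products WHERE name LIKE 'W%'

Result:
id | name  
---+-------
3  | Webcam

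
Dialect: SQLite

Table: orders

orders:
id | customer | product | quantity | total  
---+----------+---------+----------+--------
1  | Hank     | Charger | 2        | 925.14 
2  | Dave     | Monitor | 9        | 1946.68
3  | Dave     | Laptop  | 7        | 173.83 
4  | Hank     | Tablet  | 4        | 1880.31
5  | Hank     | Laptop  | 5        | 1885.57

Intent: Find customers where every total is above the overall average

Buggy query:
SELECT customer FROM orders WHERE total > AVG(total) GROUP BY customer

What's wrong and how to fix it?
Bug: AVG() is an aggregate; it can't sit directly in WHERE

Fix: Compute the overall average in a scalar subquery and compare each group's MIN against it in HAVING

Corrected query:
SELECT customer FROM orders GROUP BY customer HAVING MIN(total) > (SELECT AVG(total) FROM orders)

Result:
(no rows)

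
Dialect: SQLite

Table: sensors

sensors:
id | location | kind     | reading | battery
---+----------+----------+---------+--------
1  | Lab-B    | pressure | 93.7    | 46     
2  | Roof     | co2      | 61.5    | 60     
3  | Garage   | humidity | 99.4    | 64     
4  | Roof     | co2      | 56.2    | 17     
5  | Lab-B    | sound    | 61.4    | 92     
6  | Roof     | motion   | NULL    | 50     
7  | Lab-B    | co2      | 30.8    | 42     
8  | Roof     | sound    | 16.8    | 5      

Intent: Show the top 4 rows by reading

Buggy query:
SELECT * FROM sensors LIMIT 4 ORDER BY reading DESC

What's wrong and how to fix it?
Bug: LIMIT must come after ORDER BY

Fix: Swap the clauses: ORDER BY first, then LIMIT

Corrected query:
SELECT * FROM sensors ORDER BY reading DESC LIMIT 4

Result:
id | location | kind     | reading | battery
---+----------+----------+---------+--------
3  | Garage   | humidity | 99.4    | 64     
1  | Lab-B    | pressure | 93.7    | 46     
2  | Roof     | co2      | 61.5    | 60     
5  | Lab-B    | sound    | 61.4    | 92     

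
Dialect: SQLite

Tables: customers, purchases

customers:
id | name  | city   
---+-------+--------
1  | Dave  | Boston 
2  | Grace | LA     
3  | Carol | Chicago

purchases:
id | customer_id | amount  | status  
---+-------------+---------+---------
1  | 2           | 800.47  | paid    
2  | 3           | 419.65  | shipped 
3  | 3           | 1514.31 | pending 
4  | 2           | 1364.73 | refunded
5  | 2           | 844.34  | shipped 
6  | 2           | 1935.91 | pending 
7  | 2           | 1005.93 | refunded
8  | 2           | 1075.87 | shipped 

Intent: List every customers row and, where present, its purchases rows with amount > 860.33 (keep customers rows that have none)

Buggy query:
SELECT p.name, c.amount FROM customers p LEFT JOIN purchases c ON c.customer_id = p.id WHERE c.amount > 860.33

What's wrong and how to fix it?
Bug: A WHERE condition on the right-hand table after LEFT JOIN drops unmatched parents

Fix: Put 'c.amount > 860.33' in the JOIN's ON clause instead of WHERE

Corrected query:
SELECT p.name, c.amount FROM customers p LEFT JOIN purchases c ON c.customer_id = p.id AND c.amount > 860.33

Result:
name  | amount 
------+--------
Dave  | NULL   
Grace | 1005.93
Grace | 1075.87
Grace | 1364.73
Grace | 1935.91
Carol | 1514.31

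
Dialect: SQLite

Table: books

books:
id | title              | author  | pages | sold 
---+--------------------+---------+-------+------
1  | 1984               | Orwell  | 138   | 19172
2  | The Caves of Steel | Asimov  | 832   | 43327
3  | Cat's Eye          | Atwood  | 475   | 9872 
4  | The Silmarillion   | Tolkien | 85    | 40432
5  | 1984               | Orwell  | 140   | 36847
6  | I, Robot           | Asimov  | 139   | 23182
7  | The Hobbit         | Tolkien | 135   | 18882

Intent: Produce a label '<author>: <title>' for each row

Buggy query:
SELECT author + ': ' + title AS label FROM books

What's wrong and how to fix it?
Bug: SQLite uses || for string concatenation; + coerces text to numbers (yielding 0)

Fix: Replace + with || to concatenate text

Corrected query:
SELECT author || ': ' || title AS label FROM books

Result:
label                     
--------------------------
Orwell: 1984              
Asimov: The Caves of Steel
Atwood: Cat's Eye         
Tolkien: The Silmarillion 
Orwell: 1984              
Asimov: I, Robot          
Tolkien: The Hobbit       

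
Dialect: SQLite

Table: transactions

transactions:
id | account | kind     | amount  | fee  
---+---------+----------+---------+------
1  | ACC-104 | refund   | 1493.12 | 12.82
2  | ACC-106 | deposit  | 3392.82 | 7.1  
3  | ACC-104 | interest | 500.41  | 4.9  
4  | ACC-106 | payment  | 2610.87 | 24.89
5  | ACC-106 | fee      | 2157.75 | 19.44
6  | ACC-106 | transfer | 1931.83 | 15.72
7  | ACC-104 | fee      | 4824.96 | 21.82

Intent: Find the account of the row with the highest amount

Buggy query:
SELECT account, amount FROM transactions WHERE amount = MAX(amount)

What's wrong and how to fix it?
Bug: MAX(amount) is an aggregate and cannot be used directly in WHERE

Fix: Wrap MAX in a scalar subquery so WHERE compares against a single value

Corrected query:
SELECT account, amount FROM transactions WHERE amount = (SELECT MAX(amount) FROM transactions)

Result:
account | amount 
--------+--------
ACC-104 | 4824.96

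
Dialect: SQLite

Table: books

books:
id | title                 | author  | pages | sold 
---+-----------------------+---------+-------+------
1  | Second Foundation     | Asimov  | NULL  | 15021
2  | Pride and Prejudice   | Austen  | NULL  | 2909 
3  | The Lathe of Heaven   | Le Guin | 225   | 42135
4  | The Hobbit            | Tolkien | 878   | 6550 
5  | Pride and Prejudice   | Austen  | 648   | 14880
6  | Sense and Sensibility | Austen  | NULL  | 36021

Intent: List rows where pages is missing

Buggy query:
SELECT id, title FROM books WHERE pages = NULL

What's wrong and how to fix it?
Bug: Comparing to NULL with '=' never matches; NULL = NULL is unknown, not true

Fix: Use IS NULL to test for NULL

Corrected query:
SELECT id, title FROM books WHERE pages IS NULL

Result:
id | title                
---+----------------------
1  | Second Foundation    
2  | Pride and Prejudice  
6  | Sense and Sensibility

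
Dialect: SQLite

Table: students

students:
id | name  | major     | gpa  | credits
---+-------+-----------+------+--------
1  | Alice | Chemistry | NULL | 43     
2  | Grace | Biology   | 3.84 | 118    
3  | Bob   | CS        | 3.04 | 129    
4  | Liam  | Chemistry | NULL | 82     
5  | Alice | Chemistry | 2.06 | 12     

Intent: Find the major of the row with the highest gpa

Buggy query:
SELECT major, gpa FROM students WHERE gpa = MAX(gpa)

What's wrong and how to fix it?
Bug: MAX(gpa) is an aggregate and cannot be used directly in WHERE

Fix: Wrap MAX in a scalar subquery so WHERE compares against a single value

Corrected query:
SELECT major, gpa FROM students WHERE gpa = (SELECT MAX(gpa) FROM students)

Result:
major   | gpa 
--------+-----
Biology | 3.84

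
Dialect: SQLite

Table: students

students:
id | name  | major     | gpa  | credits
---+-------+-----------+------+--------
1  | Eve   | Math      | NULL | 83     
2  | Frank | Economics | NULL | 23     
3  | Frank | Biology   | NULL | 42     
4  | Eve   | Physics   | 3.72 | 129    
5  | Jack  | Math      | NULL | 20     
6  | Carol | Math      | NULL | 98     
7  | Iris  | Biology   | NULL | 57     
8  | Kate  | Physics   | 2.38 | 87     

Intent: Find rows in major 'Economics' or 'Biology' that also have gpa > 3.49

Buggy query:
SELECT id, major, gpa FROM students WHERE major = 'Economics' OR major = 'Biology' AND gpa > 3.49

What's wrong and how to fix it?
Bug: AND binds tighter than OR, so this parses as major = 'Economics' OR (major = 'Biology' AND gpa > 3.49)

Fix: Add parentheses around the OR so the AND applies to both alternatives

Corrected query:
SELECT id, major, gpa FROM students WHERE (major = 'Economics' OR major = 'Biology') AND gpa > 3.49

Result:
(no rows)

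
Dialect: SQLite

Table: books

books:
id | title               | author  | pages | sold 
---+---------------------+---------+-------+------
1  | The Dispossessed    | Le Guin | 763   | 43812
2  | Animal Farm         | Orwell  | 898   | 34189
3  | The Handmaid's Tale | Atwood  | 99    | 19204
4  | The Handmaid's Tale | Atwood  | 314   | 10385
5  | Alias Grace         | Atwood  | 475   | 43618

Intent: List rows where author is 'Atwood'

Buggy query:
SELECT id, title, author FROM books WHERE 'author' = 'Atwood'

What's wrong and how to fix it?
Bug: 'author' in single quotes is a string literal, not the column; the comparison is literal-vs-literal and never true

Fix: Reference the column as author without single quotes

Corrected query:
SELECT id, title, author FROM books WHERE author = 'Atwood'

Result:
id | title               | author
---+---------------------+-------
3  | The Handmaid's Tale | Atwood
4  | The Handmaid's Tale | Atwood
5  | Alias Grace         | Atwood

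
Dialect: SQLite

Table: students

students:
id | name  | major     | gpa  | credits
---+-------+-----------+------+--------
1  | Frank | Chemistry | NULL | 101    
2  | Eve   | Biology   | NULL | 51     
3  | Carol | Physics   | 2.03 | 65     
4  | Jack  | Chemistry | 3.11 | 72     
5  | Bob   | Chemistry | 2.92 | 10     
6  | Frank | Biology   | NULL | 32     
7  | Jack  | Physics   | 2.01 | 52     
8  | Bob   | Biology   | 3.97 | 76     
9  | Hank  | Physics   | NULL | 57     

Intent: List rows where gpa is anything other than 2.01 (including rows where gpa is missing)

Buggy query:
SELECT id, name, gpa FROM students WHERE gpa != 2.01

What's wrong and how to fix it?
Bug: 'gpa != 2.01' is unknown when gpa is NULL, so NULL rows are silently excluded

Fix: Handle NULL separately with IS NULL alongside the inequality

Corrected query:
SELECT id, name, gpa FROM students WHERE gpa != 2.01 OR gpa IS NULL

Result:
id | name  | gpa 
---+-------+-----
1  | Frank | NULL
2  | Eve   | NULL
3  | Carol | 2.03
4  | Jack  | 3.11
5  | Bob   | 2.92
6  | Frank | NULL
8  | Bob   | 3.97
9  | Hank  | NULL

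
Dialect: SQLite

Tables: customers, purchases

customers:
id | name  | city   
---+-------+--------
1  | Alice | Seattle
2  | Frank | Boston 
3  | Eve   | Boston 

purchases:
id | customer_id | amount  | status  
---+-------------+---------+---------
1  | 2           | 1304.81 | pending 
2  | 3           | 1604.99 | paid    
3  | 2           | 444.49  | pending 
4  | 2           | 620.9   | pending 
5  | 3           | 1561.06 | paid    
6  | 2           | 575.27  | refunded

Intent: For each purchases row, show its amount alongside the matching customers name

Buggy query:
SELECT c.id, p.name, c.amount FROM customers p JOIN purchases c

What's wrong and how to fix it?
Bug: Missing join condition: each purchases row is matched to all customers rows instead of just its own

Fix: Specify the join condition linking the foreign key to the parent id

Corrected query:
SELECT c.id, p.name, c.amount FROM customers p JOIN purchases c ON c.customer_id = p.id

Result:
id | name  | amount 
---+-------+--------
1  | Frank | 1304.81
2  | Eve   | 1604.99
3  | Frank | 444.49 
4  | Frank | 620.9  
5  | Eve   | 1561.06
6  | Frank | 575.27 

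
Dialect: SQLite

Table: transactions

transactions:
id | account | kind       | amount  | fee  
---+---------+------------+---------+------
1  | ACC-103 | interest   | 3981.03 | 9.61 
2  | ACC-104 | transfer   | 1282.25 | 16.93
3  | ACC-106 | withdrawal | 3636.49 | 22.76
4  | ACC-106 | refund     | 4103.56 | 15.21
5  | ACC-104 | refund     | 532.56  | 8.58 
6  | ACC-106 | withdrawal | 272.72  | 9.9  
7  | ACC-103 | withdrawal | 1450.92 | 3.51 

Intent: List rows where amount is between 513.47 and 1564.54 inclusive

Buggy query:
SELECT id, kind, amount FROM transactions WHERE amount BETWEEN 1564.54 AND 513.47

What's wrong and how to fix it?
Bug: The bounds are reversed; BETWEEN a AND b requires a <= b to match anything

Fix: Write BETWEEN 513.47 AND 1564.54

Corrected query:
SELECT id, kind, amount FROM transactions WHERE amount BETWEEN 513.47 AND 1564.54

Result:
id | kind       | amount 
---+------------+--------
2  | transfer   | 1282.25
5  | refund     | 532.56 
7  | withdrawal | 1450.92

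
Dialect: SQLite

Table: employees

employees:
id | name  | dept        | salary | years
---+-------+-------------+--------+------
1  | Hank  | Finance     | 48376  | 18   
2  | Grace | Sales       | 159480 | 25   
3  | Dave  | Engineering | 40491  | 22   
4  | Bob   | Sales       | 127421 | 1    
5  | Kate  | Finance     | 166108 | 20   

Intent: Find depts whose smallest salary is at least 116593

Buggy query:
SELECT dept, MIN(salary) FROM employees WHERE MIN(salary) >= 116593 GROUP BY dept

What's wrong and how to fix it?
Bug: MIN() in WHERE is a misuse of aggregate

Fix: Use HAVING for the per-group MIN condition

Corrected query:
SELECT dept, MIN(salary) FROM employees GROUP BY dept HAVING MIN(salary) >= 116593

Result:
dept  | MIN(salary)
------+------------
Sales | 127421     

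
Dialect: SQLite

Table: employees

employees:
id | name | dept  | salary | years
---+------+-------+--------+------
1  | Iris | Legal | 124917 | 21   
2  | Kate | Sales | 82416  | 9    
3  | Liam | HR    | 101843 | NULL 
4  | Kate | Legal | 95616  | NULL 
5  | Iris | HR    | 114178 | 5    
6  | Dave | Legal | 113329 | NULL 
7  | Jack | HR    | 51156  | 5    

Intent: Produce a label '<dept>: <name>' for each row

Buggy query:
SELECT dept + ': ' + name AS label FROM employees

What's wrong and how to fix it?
Bug: '+' is numeric addition; on text columns SQLite converts them to 0 instead of concatenating

Fix: Use the || operator for string concatenation

Corrected query:
SELECT dept || ': ' || name AS label FROM employees

Result:
label      
-----------
Legal: Iris
Sales: Kate
HR: Liam   
Legal: Kate
HR: Iris   
Legal: Dave
HR: Jack   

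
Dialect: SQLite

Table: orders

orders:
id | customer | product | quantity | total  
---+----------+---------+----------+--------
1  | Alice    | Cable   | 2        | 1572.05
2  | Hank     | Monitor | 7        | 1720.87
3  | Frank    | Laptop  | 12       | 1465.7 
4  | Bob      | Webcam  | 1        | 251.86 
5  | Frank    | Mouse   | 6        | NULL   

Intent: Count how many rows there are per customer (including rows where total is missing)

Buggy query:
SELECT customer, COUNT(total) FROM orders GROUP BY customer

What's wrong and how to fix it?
Bug: COUNT(column) counts non-NULL values only; rows with NULL total aren't counted

Fix: Use COUNT(*) to count all rows regardless of NULL

Corrected query:
SELECT customer, COUNT(*) FROM orders GROUP BY customer

Result:
customer | COUNT(*)
---------+---------
Alice    | 1       
Bob      | 1       
Frank    | 2       
Hank     | 1       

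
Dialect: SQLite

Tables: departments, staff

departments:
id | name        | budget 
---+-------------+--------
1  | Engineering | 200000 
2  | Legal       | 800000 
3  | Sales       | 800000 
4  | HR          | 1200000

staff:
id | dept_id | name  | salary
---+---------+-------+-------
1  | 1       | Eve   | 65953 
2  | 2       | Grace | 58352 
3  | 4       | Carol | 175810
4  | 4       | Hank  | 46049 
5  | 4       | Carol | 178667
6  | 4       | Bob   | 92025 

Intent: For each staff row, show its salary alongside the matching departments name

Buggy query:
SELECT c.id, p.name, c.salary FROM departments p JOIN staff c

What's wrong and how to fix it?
Bug: JOIN with no ON clause produces a cartesian product; every staff row pairs with every departments row

Fix: Specify the join condition linking the foreign key to the parent id

Corrected query:
SELECT c.id, p.name, c.salary FROM departments p JOIN staff c ON c.dept_id = p.id

Result:
id | name        | salary
---+-------------+-------
1  | Engineering | 65953 
2  | Legal       | 58352 
3  | HR          | 175810
4  | HR          | 46049 
5  | HR          | 178667
6  | HR          | 92025 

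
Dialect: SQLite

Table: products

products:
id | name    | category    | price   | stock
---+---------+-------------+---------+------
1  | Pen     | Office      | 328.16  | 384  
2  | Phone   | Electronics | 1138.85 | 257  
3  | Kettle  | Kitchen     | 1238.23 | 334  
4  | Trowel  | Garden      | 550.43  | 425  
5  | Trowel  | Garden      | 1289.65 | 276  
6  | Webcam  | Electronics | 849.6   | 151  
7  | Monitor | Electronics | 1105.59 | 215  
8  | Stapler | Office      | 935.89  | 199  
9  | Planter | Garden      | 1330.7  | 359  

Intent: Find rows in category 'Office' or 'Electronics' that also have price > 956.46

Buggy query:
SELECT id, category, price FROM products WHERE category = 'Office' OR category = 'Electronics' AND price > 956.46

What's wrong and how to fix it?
Bug: Without parentheses, AND is evaluated before OR, so the price filter only applies to the 'Electronics' branch

Fix: Group the OR with parentheses (or use IN), then AND the threshold

Corrected query:
SELECT id, category, price FROM products WHERE (category = 'Office' OR category = 'Electronics') AND price > 956.46

Result:
id | category    | price  
---+-------------+--------
2  | Electronics | 1138.85
7  | Electronics | 1105.59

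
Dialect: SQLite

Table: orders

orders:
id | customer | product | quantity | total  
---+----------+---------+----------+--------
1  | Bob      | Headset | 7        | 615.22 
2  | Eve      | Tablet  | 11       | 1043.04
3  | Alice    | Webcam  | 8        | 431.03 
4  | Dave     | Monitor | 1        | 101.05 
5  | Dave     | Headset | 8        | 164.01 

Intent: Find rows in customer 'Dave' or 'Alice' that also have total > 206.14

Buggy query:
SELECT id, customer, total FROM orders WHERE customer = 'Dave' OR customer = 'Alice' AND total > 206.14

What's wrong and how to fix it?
Bug: AND binds tighter than OR, so this parses as customer = 'Dave' OR (customer = 'Alice' AND total > 206.14)

Fix: Group the OR with parentheses (or use IN), then AND the threshold

Corrected query:
SELECT id, customer, total FROM orders WHERE (customer = 'Dave' OR customer = 'Alice') AND total > 206.14

Result:
id | customer | total 
---+----------+-------
3  | Alice    | 431.03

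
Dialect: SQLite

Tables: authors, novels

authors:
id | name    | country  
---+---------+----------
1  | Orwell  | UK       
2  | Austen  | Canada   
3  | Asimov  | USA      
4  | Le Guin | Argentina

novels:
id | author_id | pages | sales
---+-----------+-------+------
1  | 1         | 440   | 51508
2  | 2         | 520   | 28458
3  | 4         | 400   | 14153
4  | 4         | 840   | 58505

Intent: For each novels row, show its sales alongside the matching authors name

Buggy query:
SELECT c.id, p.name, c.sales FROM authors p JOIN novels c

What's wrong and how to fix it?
Bug: Missing join condition: each novels row is matched to all authors rows instead of just its own

Fix: Add ON c.author_id = p.id to the JOIN

Corrected query:
SELECT c.id, p.name, c.sales FROM authors p JOIN novels c ON c.author_id = p.id

Result:
id | name    | sales
---+---------+------
1  | Orwell  | 51508
2  | Austen  | 28458
3  | Le Guin | 14153
4  | Le Guin | 58505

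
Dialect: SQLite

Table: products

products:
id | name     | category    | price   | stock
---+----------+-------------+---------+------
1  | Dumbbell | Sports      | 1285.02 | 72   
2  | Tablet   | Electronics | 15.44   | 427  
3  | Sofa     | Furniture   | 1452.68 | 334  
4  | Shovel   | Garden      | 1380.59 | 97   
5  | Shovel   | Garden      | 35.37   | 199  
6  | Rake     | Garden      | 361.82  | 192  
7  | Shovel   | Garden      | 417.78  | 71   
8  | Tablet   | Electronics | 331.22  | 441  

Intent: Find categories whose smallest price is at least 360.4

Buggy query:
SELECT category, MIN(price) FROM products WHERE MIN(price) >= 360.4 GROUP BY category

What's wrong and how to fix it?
Bug: MIN() in WHERE is a misuse of aggregate

Fix: Replace WHERE with HAVING after the GROUP BY

Corrected query:
SELECT category, MIN(price) FROM products GROUP BY category HAVING MIN(price) >= 360.4

Result:
category  | MIN(price)
----------+-----------
Furniture | 1452.68   
Sports    | 1285.02   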